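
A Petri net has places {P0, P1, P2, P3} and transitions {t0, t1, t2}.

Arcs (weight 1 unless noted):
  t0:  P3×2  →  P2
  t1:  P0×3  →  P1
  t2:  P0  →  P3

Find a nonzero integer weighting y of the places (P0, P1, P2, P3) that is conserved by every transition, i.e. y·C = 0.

Incidence matrix C (rows=places, cols=transitions):
       t0   t1   t2
   P0   0   -3   -1
   P1   0    1    0
   P2   1    0    0
   P3  -2    0    1

Candidate y = [1, 3, 2, 1]; check y·C column-wise:
  col t0: 1·0 + 3·0 + 2·1 + 1·-2 = 0
  col t1: 1·-3 + 3·1 + 2·0 + 1·0 = 0
  col t2: 1·-1 + 3·0 + 2·0 + 1·1 = 0

y = (P0:1, P1:3, P2:2, P3:1)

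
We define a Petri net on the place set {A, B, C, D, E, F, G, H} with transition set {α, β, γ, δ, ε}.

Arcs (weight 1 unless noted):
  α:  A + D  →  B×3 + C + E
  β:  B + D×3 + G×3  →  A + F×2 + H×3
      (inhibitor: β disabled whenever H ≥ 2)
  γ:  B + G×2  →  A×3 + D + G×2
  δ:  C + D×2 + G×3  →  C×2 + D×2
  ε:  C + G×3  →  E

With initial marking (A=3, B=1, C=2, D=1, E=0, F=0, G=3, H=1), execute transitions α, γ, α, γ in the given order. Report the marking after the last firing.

(A=7, B=5, C=4, D=1, E=2, F=0, G=3, H=1)

step 1: fire α:  (A=3, B=1, C=2, D=1, E=0, F=0, G=3, H=1) → (A=2, B=4, C=3, D=0, E=1, F=0, G=3, H=1)
step 2: fire γ:  (A=2, B=4, C=3, D=0, E=1, F=0, G=3, H=1) → (A=5, B=3, C=3, D=1, E=1, F=0, G=3, H=1)
step 3: fire α:  (A=5, B=3, C=3, D=1, E=1, F=0, G=3, H=1) → (A=4, B=6, C=4, D=0, E=2, F=0, G=3, H=1)
step 4: fire γ:  (A=4, B=6, C=4, D=0, E=2, F=0, G=3, H=1) → (A=7, B=5, C=4, D=1, E=2, F=0, G=3, H=1)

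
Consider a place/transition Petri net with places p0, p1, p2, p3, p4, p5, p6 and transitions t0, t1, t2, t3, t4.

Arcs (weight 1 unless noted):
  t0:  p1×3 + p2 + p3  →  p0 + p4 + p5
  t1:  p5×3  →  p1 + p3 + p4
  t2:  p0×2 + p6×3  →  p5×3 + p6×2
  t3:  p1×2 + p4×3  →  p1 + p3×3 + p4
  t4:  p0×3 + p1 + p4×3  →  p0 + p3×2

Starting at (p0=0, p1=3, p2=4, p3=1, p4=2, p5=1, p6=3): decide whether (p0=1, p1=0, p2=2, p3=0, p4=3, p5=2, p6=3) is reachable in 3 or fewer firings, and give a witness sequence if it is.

NO — not reachable within 3 firings

depth 0: 1 marking
depth 1: 2 markings reached so far
depth 2: 2 markings reached so far
(frontier empty at depth 2; search complete)
target is not among the 2 markings reachable within 3 steps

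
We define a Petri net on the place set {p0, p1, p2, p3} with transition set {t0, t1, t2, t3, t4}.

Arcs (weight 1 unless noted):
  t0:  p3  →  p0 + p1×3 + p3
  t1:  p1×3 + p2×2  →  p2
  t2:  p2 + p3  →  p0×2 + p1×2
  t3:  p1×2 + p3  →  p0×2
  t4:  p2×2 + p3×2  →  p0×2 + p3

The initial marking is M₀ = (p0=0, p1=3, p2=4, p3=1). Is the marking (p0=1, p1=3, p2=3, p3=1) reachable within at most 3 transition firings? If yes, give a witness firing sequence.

YES — reachable via ⟨t0, t1⟩ (2 firings)

step 1: fire t0:  (p0=0, p1=3, p2=4, p3=1) → (p0=1, p1=6, p2=4, p3=1)
step 2: fire t1:  (p0=1, p1=6, p2=4, p3=1) → (p0=1, p1=3, p2=3, p3=1)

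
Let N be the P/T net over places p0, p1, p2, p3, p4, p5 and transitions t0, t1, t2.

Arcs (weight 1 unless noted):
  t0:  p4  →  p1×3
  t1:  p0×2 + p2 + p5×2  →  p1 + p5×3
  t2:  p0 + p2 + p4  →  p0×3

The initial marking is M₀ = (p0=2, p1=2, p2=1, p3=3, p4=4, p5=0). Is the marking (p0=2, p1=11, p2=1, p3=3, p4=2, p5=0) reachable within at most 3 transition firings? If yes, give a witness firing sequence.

NO — not reachable within 3 firings

depth 0: 1 marking
depth 1: 3 markings reached so far
depth 2: 5 markings reached so far
depth 3: 7 markings reached so far
target is not among the 7 markings reachable within 3 steps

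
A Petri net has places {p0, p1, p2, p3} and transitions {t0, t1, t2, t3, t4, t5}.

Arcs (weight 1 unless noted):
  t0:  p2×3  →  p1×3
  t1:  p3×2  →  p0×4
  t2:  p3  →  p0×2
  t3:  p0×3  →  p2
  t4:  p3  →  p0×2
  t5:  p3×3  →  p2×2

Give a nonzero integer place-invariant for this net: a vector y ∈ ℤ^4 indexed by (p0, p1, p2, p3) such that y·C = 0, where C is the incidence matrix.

Incidence matrix C (rows=places, cols=transitions):
       t0   t1   t2   t3   t4   t5
   p0   0    4    2   -3    2    0
   p1   3    0    0    0    0    0
   p2  -3    0    0    1    0    2
   p3   0   -2   -1    0   -1   -3

Candidate y = [1, 3, 3, 2]; check y·C column-wise:
  col t0: 1·0 + 3·3 + 3·-3 + 2·0 = 0
  col t1: 1·4 + 3·0 + 3·0 + 2·-2 = 0
  col t2: 1·2 + 3·0 + 3·0 + 2·-1 = 0
  col t3: 1·-3 + 3·0 + 3·1 + 2·0 = 0
  col t4: 1·2 + 3·0 + 3·0 + 2·-1 = 0
  col t5: 1·0 + 3·0 + 3·2 + 2·-3 = 0

y = (p0:1, p1:3, p2:3, p3:2)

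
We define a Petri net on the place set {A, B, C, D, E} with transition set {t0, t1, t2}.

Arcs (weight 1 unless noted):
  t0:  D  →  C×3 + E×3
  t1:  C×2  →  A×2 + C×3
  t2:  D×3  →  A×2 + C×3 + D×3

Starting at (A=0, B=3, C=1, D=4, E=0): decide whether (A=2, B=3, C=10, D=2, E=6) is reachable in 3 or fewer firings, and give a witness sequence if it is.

step 1: fire t0:  (A=0, B=3, C=1, D=4, E=0) → (A=0, B=3, C=4, D=3, E=3)
step 2: fire t2:  (A=0, B=3, C=4, D=3, E=3) → (A=2, B=3, C=7, D=3, E=3)
step 3: fire t0:  (A=2, B=3, C=7, D=3, E=3) → (A=2, B=3, C=10, D=2, E=6)

YES — reachable via ⟨t0, t2, t0⟩ (3 firings)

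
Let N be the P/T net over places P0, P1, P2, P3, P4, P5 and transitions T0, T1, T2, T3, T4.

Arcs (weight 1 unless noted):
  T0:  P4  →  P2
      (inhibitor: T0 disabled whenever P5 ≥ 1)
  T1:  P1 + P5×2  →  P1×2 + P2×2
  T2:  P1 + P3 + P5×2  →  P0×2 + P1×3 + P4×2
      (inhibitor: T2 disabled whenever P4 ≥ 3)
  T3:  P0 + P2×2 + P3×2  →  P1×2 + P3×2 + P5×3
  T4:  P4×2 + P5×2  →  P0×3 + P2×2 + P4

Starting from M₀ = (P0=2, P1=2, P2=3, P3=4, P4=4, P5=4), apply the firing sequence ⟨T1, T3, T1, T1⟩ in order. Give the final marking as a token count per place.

step 1: fire T1:  (P0=2, P1=2, P2=3, P3=4, P4=4, P5=4) → (P0=2, P1=3, P2=5, P3=4, P4=4, P5=2)
step 2: fire T3:  (P0=2, P1=3, P2=5, P3=4, P4=4, P5=2) → (P0=1, P1=5, P2=3, P3=4, P4=4, P5=5)
step 3: fire T1:  (P0=1, P1=5, P2=3, P3=4, P4=4, P5=5) → (P0=1, P1=6, P2=5, P3=4, P4=4, P5=3)
step 4: fire T1:  (P0=1, P1=6, P2=5, P3=4, P4=4, P5=3) → (P0=1, P1=7, P2=7, P3=4, P4=4, P5=1)

(P0=1, P1=7, P2=7, P3=4, P4=4, P5=1)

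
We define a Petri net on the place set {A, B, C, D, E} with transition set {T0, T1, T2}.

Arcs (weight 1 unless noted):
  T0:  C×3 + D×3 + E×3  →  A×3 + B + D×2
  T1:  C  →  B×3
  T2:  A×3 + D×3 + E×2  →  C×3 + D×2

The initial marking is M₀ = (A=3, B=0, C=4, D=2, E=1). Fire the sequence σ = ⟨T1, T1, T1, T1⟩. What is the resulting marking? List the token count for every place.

step 1: fire T1:  (A=3, B=0, C=4, D=2, E=1) → (A=3, B=3, C=3, D=2, E=1)
step 2: fire T1:  (A=3, B=3, C=3, D=2, E=1) → (A=3, B=6, C=2, D=2, E=1)
step 3: fire T1:  (A=3, B=6, C=2, D=2, E=1) → (A=3, B=9, C=1, D=2, E=1)
step 4: fire T1:  (A=3, B=9, C=1, D=2, E=1) → (A=3, B=12, C=0, D=2, E=1)

(A=3, B=12, C=0, D=2, E=1)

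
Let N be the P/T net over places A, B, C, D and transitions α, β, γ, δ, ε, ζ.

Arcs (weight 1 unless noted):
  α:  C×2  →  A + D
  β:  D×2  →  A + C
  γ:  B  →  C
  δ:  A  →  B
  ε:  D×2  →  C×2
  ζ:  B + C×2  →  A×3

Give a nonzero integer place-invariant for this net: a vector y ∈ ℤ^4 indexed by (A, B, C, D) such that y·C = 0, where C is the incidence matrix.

Incidence matrix C (rows=places, cols=transitions):
        α    β    γ    δ    ε    ζ
    A   1    1    0   -1    0    3
    B   0    0   -1    1    0   -1
    C  -2    1    1    0    2   -2
    D   1   -2    0    0   -2    0

Candidate y = [1, 1, 1, 1]; check y·C column-wise:
  col α: 1·1 + 1·0 + 1·-2 + 1·1 = 0
  col β: 1·1 + 1·0 + 1·1 + 1·-2 = 0
  col γ: 1·0 + 1·-1 + 1·1 + 1·0 = 0
  col δ: 1·-1 + 1·1 + 1·0 + 1·0 = 0
  col ε: 1·0 + 1·0 + 1·2 + 1·-2 = 0
  col ζ: 1·3 + 1·-1 + 1·-2 + 1·0 = 0

y = (A:1, B:1, C:1, D:1)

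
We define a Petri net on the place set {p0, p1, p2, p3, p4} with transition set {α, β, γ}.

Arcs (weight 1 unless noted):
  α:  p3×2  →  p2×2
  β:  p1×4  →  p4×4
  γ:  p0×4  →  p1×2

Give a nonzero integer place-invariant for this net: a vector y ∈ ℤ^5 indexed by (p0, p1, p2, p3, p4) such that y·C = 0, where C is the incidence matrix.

y = (p0:0, p1:0, p2:1, p3:1, p4:0)

Incidence matrix C (rows=places, cols=transitions):
        α    β    γ
   p0   0    0   -4
   p1   0   -4    2
   p2   2    0    0
   p3  -2    0    0
   p4   0    4    0

Candidate y = [0, 0, 1, 1, 0]; check y·C column-wise:
  col α: 1·2 + 1·-2 = 0
  col β: 0·-4 + 1·0 + 1·0 + 0·4 = 0
  col γ: 0·-4 + 0·2 + 1·0 + 1·0 = 0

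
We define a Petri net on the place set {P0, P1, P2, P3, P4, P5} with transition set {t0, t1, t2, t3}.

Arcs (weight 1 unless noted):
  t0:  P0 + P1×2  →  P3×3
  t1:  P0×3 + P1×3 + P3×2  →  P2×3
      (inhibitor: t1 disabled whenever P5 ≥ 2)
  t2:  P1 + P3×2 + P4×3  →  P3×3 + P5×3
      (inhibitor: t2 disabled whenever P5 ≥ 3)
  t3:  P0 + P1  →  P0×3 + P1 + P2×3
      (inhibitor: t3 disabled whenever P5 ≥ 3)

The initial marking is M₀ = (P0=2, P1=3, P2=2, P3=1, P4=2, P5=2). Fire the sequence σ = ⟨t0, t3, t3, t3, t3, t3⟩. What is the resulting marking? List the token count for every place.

(P0=11, P1=1, P2=17, P3=4, P4=2, P5=2)

step 1: fire t0:  (P0=2, P1=3, P2=2, P3=1, P4=2, P5=2) → (P0=1, P1=1, P2=2, P3=4, P4=2, P5=2)
step 2: fire t3:  (P0=1, P1=1, P2=2, P3=4, P4=2, P5=2) → (P0=3, P1=1, P2=5, P3=4, P4=2, P5=2)
step 3: fire t3:  (P0=3, P1=1, P2=5, P3=4, P4=2, P5=2) → (P0=5, P1=1, P2=8, P3=4, P4=2, P5=2)
step 4: fire t3:  (P0=5, P1=1, P2=8, P3=4, P4=2, P5=2) → (P0=7, P1=1, P2=11, P3=4, P4=2, P5=2)
step 5: fire t3:  (P0=7, P1=1, P2=11, P3=4, P4=2, P5=2) → (P0=9, P1=1, P2=14, P3=4, P4=2, P5=2)
step 6: fire t3:  (P0=9, P1=1, P2=14, P3=4, P4=2, P5=2) → (P0=11, P1=1, P2=17, P3=4, P4=2, P5=2)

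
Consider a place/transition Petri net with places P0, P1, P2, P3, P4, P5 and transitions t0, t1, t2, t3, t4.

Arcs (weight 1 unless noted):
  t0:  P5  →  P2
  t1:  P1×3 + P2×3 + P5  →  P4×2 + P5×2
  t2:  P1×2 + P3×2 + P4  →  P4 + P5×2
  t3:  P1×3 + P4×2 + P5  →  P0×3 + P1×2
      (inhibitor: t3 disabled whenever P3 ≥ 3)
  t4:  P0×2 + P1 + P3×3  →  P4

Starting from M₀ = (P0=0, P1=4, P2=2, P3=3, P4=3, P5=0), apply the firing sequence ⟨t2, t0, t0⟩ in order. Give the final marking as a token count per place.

(P0=0, P1=2, P2=4, P3=1, P4=3, P5=0)

step 1: fire t2:  (P0=0, P1=4, P2=2, P3=3, P4=3, P5=0) → (P0=0, P1=2, P2=2, P3=1, P4=3, P5=2)
step 2: fire t0:  (P0=0, P1=2, P2=2, P3=1, P4=3, P5=2) → (P0=0, P1=2, P2=3, P3=1, P4=3, P5=1)
step 3: fire t0:  (P0=0, P1=2, P2=3, P3=1, P4=3, P5=1) → (P0=0, P1=2, P2=4, P3=1, P4=3, P5=0)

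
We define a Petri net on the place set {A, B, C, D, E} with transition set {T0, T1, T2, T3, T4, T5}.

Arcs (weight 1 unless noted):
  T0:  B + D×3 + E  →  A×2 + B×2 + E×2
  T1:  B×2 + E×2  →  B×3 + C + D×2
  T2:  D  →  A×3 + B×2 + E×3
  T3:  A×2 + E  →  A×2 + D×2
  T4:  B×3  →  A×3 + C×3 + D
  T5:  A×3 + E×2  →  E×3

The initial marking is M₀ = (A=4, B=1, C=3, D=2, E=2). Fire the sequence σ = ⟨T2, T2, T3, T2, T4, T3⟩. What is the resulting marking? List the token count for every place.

(A=16, B=4, C=6, D=4, E=9)

step 1: fire T2:  (A=4, B=1, C=3, D=2, E=2) → (A=7, B=3, C=3, D=1, E=5)
step 2: fire T2:  (A=7, B=3, C=3, D=1, E=5) → (A=10, B=5, C=3, D=0, E=8)
step 3: fire T3:  (A=10, B=5, C=3, D=0, E=8) → (A=10, B=5, C=3, D=2, E=7)
step 4: fire T2:  (A=10, B=5, C=3, D=2, E=7) → (A=13, B=7, C=3, D=1, E=10)
step 5: fire T4:  (A=13, B=7, C=3, D=1, E=10) → (A=16, B=4, C=6, D=2, E=10)
step 6: fire T3:  (A=16, B=4, C=6, D=2, E=10) → (A=16, B=4, C=6, D=4, E=9)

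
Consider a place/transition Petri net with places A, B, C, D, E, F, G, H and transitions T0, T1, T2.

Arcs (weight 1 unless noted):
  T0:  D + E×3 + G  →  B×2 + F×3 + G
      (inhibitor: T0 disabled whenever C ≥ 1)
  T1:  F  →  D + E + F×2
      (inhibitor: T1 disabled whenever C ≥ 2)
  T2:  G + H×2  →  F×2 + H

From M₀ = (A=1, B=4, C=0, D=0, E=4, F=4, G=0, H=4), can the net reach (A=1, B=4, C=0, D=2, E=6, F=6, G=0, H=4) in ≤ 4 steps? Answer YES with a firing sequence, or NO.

step 1: fire T1:  (A=1, B=4, C=0, D=0, E=4, F=4, G=0, H=4) → (A=1, B=4, C=0, D=1, E=5, F=5, G=0, H=4)
step 2: fire T1:  (A=1, B=4, C=0, D=1, E=5, F=5, G=0, H=4) → (A=1, B=4, C=0, D=2, E=6, F=6, G=0, H=4)

YES — reachable via ⟨T1, T1⟩ (2 firings)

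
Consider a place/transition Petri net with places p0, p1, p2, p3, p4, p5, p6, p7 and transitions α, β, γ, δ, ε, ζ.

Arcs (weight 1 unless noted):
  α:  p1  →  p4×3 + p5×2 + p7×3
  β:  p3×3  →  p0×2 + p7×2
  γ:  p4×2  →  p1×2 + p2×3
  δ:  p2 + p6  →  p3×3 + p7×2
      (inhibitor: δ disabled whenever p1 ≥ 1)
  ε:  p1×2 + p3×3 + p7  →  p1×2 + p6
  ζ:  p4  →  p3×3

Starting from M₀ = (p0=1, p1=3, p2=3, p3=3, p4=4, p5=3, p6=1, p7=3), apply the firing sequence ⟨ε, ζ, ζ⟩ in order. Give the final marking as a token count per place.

(p0=1, p1=3, p2=3, p3=6, p4=2, p5=3, p6=2, p7=2)

step 1: fire ε:  (p0=1, p1=3, p2=3, p3=3, p4=4, p5=3, p6=1, p7=3) → (p0=1, p1=3, p2=3, p3=0, p4=4, p5=3, p6=2, p7=2)
step 2: fire ζ:  (p0=1, p1=3, p2=3, p3=0, p4=4, p5=3, p6=2, p7=2) → (p0=1, p1=3, p2=3, p3=3, p4=3, p5=3, p6=2, p7=2)
step 3: fire ζ:  (p0=1, p1=3, p2=3, p3=3, p4=3, p5=3, p6=2, p7=2) → (p0=1, p1=3, p2=3, p3=6, p4=2, p5=3, p6=2, p7=2)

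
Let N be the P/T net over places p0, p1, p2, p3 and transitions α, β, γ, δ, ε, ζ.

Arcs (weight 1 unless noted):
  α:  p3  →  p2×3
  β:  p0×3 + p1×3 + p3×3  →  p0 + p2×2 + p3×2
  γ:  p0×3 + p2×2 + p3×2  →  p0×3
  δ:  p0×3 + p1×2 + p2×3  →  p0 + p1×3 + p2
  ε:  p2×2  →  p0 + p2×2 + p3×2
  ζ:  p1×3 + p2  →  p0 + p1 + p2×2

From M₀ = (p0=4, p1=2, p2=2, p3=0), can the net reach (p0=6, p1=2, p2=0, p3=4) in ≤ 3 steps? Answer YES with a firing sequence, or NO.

NO — not reachable within 3 firings

depth 0: 1 marking
depth 1: 2 markings reached so far
depth 2: 5 markings reached so far
depth 3: 10 markings reached so far
target is not among the 10 markings reachable within 3 steps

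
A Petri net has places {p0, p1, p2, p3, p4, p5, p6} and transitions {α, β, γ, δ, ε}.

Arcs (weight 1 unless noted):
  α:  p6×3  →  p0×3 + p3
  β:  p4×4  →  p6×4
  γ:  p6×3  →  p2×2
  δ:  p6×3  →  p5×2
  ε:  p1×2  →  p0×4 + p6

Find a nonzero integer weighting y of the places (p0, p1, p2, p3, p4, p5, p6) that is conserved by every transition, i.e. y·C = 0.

Incidence matrix C (rows=places, cols=transitions):
        α    β    γ    δ    ε
   p0   3    0    0    0    4
   p1   0    0    0    0   -2
   p2   0    0    2    0    0
   p3   1    0    0    0    0
   p4   0   -4    0    0    0
   p5   0    0    0    2    0
   p6  -3    4   -3   -3    1

Candidate y = [1, 2, 0, -3, 0, 0, 0]; check y·C column-wise:
  col α: 1·3 + 2·0 + -3·1 + 0·-3 = 0
  col β: 1·0 + 2·0 + -3·0 + 0·-4 + 0·4 = 0
  col γ: 1·0 + 2·0 + 0·2 + -3·0 + 0·-3 = 0
  col δ: 1·0 + 2·0 + -3·0 + 0·2 + 0·-3 = 0
  col ε: 1·4 + 2·-2 + -3·0 + 0·1 = 0

y = (p0:1, p1:2, p2:0, p3:-3, p4:0, p5:0, p6:0)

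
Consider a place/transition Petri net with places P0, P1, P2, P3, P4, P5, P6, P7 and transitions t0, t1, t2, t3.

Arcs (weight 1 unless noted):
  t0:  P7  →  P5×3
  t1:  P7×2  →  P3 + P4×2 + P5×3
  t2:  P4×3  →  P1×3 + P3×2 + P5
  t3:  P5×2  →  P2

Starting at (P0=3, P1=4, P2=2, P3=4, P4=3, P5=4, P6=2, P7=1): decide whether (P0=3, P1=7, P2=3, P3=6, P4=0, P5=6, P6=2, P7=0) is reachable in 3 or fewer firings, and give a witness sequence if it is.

YES — reachable via ⟨t0, t2, t3⟩ (3 firings)

step 1: fire t0:  (P0=3, P1=4, P2=2, P3=4, P4=3, P5=4, P6=2, P7=1) → (P0=3, P1=4, P2=2, P3=4, P4=3, P5=7, P6=2, P7=0)
step 2: fire t2:  (P0=3, P1=4, P2=2, P3=4, P4=3, P5=7, P6=2, P7=0) → (P0=3, P1=7, P2=2, P3=6, P4=0, P5=8, P6=2, P7=0)
step 3: fire t3:  (P0=3, P1=7, P2=2, P3=6, P4=0, P5=8, P6=2, P7=0) → (P0=3, P1=7, P2=3, P3=6, P4=0, P5=6, P6=2, P7=0)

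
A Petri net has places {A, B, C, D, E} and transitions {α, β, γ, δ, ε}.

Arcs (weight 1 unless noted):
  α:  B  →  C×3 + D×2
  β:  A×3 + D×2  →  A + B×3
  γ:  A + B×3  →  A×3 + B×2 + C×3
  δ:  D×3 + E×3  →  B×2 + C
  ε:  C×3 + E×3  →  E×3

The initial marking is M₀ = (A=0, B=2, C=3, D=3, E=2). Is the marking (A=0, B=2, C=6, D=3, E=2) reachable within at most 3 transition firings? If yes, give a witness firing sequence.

depth 0: 1 marking
depth 1: 2 markings reached so far
depth 2: 3 markings reached so far
depth 3: 3 markings reached so far
(frontier empty at depth 3; search complete)
target is not among the 3 markings reachable within 3 steps

NO — not reachable within 3 firings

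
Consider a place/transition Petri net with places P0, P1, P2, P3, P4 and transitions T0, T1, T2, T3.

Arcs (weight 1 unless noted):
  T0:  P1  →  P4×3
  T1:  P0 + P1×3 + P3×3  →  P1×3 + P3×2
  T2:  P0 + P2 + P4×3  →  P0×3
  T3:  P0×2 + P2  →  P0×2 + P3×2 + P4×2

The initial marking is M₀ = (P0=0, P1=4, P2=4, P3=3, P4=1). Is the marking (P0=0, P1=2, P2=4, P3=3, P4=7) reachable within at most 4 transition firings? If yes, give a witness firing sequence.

step 1: fire T0:  (P0=0, P1=4, P2=4, P3=3, P4=1) → (P0=0, P1=3, P2=4, P3=3, P4=4)
step 2: fire T0:  (P0=0, P1=3, P2=4, P3=3, P4=4) → (P0=0, P1=2, P2=4, P3=3, P4=7)

YES — reachable via ⟨T0, T0⟩ (2 firings)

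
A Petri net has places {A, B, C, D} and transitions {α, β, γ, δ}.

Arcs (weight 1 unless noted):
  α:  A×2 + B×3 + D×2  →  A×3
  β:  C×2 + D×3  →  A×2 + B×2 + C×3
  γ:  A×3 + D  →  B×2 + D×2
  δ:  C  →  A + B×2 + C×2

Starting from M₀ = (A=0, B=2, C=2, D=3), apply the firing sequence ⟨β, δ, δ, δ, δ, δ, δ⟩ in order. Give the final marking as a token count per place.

(A=8, B=16, C=9, D=0)

step 1: fire β:  (A=0, B=2, C=2, D=3) → (A=2, B=4, C=3, D=0)
step 2: fire δ:  (A=2, B=4, C=3, D=0) → (A=3, B=6, C=4, D=0)
step 3: fire δ:  (A=3, B=6, C=4, D=0) → (A=4, B=8, C=5, D=0)
step 4: fire δ:  (A=4, B=8, C=5, D=0) → (A=5, B=10, C=6, D=0)
step 5: fire δ:  (A=5, B=10, C=6, D=0) → (A=6, B=12, C=7, D=0)
step 6: fire δ:  (A=6, B=12, C=7, D=0) → (A=7, B=14, C=8, D=0)
step 7: fire δ:  (A=7, B=14, C=8, D=0) → (A=8, B=16, C=9, D=0)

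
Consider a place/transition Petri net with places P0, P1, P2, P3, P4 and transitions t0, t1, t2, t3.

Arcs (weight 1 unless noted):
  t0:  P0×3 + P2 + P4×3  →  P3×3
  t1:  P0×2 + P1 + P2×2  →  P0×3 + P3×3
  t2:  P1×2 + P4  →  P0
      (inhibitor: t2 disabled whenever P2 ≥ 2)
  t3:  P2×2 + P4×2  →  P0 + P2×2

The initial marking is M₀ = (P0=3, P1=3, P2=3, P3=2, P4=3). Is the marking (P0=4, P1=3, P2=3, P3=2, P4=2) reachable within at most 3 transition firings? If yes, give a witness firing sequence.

NO — not reachable within 3 firings

depth 0: 1 marking
depth 1: 4 markings reached so far
depth 2: 7 markings reached so far
depth 3: 8 markings reached so far
target is not among the 8 markings reachable within 3 steps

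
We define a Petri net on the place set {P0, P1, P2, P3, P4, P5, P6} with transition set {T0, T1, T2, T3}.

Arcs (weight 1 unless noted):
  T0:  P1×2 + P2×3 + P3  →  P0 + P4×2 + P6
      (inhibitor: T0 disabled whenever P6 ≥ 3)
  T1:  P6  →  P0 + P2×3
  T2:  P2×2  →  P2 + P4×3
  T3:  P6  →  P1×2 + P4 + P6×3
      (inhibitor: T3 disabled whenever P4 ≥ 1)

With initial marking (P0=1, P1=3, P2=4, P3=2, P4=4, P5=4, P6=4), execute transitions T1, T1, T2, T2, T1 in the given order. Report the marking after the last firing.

(P0=4, P1=3, P2=11, P3=2, P4=10, P5=4, P6=1)

step 1: fire T1:  (P0=1, P1=3, P2=4, P3=2, P4=4, P5=4, P6=4) → (P0=2, P1=3, P2=7, P3=2, P4=4, P5=4, P6=3)
step 2: fire T1:  (P0=2, P1=3, P2=7, P3=2, P4=4, P5=4, P6=3) → (P0=3, P1=3, P2=10, P3=2, P4=4, P5=4, P6=2)
step 3: fire T2:  (P0=3, P1=3, P2=10, P3=2, P4=4, P5=4, P6=2) → (P0=3, P1=3, P2=9, P3=2, P4=7, P5=4, P6=2)
step 4: fire T2:  (P0=3, P1=3, P2=9, P3=2, P4=7, P5=4, P6=2) → (P0=3, P1=3, P2=8, P3=2, P4=10, P5=4, P6=2)
step 5: fire T1:  (P0=3, P1=3, P2=8, P3=2, P4=10, P5=4, P6=2) → (P0=4, P1=3, P2=11, P3=2, P4=10, P5=4, P6=1)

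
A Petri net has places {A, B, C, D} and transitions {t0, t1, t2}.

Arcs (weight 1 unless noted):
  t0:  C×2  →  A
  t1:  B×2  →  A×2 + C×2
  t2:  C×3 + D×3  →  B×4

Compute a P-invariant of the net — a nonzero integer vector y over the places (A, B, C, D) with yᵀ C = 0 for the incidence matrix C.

Incidence matrix C (rows=places, cols=transitions):
       t0   t1   t2
    A   1    2    0
    B   0   -2    4
    C  -2    2   -3
    D   0    0   -3

Candidate y = [2, 3, 1, 3]; check y·C column-wise:
  col t0: 2·1 + 3·0 + 1·-2 + 3·0 = 0
  col t1: 2·2 + 3·-2 + 1·2 + 3·0 = 0
  col t2: 2·0 + 3·4 + 1·-3 + 3·-3 = 0

y = (A:2, B:3, C:1, D:3)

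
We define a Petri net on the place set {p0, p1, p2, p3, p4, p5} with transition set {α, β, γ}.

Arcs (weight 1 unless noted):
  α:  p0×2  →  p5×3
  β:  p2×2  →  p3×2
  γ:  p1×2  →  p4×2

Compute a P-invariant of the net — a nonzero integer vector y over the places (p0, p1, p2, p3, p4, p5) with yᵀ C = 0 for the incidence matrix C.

y = (p0:0, p1:0, p2:1, p3:1, p4:0, p5:0)

Incidence matrix C (rows=places, cols=transitions):
        α    β    γ
   p0  -2    0    0
   p1   0    0   -2
   p2   0   -2    0
   p3   0    2    0
   p4   0    0    2
   p5   3    0    0

Candidate y = [0, 0, 1, 1, 0, 0]; check y·C column-wise:
  col α: 0·-2 + 1·0 + 1·0 + 0·3 = 0
  col β: 1·-2 + 1·2 = 0
  col γ: 0·-2 + 1·0 + 1·0 + 0·2 = 0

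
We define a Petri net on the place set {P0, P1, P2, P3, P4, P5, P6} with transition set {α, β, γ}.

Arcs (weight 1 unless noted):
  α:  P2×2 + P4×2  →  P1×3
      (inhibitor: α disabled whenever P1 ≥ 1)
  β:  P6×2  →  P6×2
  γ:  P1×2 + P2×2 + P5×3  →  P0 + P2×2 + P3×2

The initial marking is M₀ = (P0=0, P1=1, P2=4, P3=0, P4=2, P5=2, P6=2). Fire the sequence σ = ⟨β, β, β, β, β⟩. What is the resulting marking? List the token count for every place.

step 1: fire β:  (P0=0, P1=1, P2=4, P3=0, P4=2, P5=2, P6=2) → (P0=0, P1=1, P2=4, P3=0, P4=2, P5=2, P6=2)
step 2: fire β:  (P0=0, P1=1, P2=4, P3=0, P4=2, P5=2, P6=2) → (P0=0, P1=1, P2=4, P3=0, P4=2, P5=2, P6=2)
step 3: fire β:  (P0=0, P1=1, P2=4, P3=0, P4=2, P5=2, P6=2) → (P0=0, P1=1, P2=4, P3=0, P4=2, P5=2, P6=2)
step 4: fire β:  (P0=0, P1=1, P2=4, P3=0, P4=2, P5=2, P6=2) → (P0=0, P1=1, P2=4, P3=0, P4=2, P5=2, P6=2)
step 5: fire β:  (P0=0, P1=1, P2=4, P3=0, P4=2, P5=2, P6=2) → (P0=0, P1=1, P2=4, P3=0, P4=2, P5=2, P6=2)

(P0=0, P1=1, P2=4, P3=0, P4=2, P5=2, P6=2)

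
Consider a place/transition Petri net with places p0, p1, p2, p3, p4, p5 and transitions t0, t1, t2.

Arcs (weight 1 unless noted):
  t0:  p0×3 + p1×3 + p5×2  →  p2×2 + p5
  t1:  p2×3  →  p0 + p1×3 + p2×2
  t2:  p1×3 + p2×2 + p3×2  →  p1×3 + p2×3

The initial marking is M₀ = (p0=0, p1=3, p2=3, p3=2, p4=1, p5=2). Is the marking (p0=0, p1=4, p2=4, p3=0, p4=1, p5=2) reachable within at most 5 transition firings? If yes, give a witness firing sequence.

depth 0: 1 marking
depth 1: 3 markings reached so far
depth 2: 4 markings reached so far
depth 3: 5 markings reached so far
depth 4: 5 markings reached so far
(frontier empty at depth 4; search complete)
target is not among the 5 markings reachable within 5 steps

NO — not reachable within 5 firings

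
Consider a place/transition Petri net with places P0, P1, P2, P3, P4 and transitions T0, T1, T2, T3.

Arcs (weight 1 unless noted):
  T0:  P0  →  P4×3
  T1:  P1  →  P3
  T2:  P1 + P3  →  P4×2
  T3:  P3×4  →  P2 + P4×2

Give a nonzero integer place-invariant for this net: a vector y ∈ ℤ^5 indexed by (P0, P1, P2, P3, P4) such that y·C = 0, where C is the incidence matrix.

Incidence matrix C (rows=places, cols=transitions):
       T0   T1   T2   T3
   P0  -1    0    0    0
   P1   0   -1   -1    0
   P2   0    0    0    1
   P3   0    1   -1   -4
   P4   3    0    2    2

Candidate y = [3, 1, 2, 1, 1]; check y·C column-wise:
  col T0: 3·-1 + 1·0 + 2·0 + 1·0 + 1·3 = 0
  col T1: 3·0 + 1·-1 + 2·0 + 1·1 + 1·0 = 0
  col T2: 3·0 + 1·-1 + 2·0 + 1·-1 + 1·2 = 0
  col T3: 3·0 + 1·0 + 2·1 + 1·-4 + 1·2 = 0

y = (P0:3, P1:1, P2:2, P3:1, P4:1)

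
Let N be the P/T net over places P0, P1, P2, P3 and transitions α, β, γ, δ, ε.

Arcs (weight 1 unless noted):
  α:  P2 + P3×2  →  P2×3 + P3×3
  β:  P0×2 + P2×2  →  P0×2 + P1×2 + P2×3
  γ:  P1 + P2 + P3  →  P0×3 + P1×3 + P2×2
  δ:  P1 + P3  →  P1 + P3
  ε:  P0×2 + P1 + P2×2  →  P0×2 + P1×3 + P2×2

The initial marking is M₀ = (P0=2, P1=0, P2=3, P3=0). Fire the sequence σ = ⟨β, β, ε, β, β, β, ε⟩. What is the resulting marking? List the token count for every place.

(P0=2, P1=14, P2=8, P3=0)

step 1: fire β:  (P0=2, P1=0, P2=3, P3=0) → (P0=2, P1=2, P2=4, P3=0)
step 2: fire β:  (P0=2, P1=2, P2=4, P3=0) → (P0=2, P1=4, P2=5, P3=0)
step 3: fire ε:  (P0=2, P1=4, P2=5, P3=0) → (P0=2, P1=6, P2=5, P3=0)
step 4: fire β:  (P0=2, P1=6, P2=5, P3=0) → (P0=2, P1=8, P2=6, P3=0)
step 5: fire β:  (P0=2, P1=8, P2=6, P3=0) → (P0=2, P1=10, P2=7, P3=0)
step 6: fire β:  (P0=2, P1=10, P2=7, P3=0) → (P0=2, P1=12, P2=8, P3=0)
step 7: fire ε:  (P0=2, P1=12, P2=8, P3=0) → (P0=2, P1=14, P2=8, P3=0)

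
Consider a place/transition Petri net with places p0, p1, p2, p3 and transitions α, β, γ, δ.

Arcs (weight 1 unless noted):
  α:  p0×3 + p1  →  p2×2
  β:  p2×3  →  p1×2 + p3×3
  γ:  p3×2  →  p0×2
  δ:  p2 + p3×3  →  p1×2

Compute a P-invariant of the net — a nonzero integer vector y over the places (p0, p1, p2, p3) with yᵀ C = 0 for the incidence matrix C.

y = (p0:1, p1:3, p2:3, p3:1)

Incidence matrix C (rows=places, cols=transitions):
        α    β    γ    δ
   p0  -3    0    2    0
   p1  -1    2    0    2
   p2   2   -3    0   -1
   p3   0    3   -2   -3

Candidate y = [1, 3, 3, 1]; check y·C column-wise:
  col α: 1·-3 + 3·-1 + 3·2 + 1·0 = 0
  col β: 1·0 + 3·2 + 3·-3 + 1·3 = 0
  col γ: 1·2 + 3·0 + 3·0 + 1·-2 = 0
  col δ: 1·0 + 3·2 + 3·-1 + 1·-3 = 0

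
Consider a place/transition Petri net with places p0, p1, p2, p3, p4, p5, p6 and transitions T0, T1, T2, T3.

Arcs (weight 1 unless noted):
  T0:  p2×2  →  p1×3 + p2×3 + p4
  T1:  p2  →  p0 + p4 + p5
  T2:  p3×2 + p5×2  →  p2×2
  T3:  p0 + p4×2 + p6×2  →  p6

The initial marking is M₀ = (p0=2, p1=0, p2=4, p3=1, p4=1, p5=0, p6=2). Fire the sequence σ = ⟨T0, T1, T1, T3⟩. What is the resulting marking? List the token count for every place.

(p0=3, p1=3, p2=3, p3=1, p4=2, p5=2, p6=1)

step 1: fire T0:  (p0=2, p1=0, p2=4, p3=1, p4=1, p5=0, p6=2) → (p0=2, p1=3, p2=5, p3=1, p4=2, p5=0, p6=2)
step 2: fire T1:  (p0=2, p1=3, p2=5, p3=1, p4=2, p5=0, p6=2) → (p0=3, p1=3, p2=4, p3=1, p4=3, p5=1, p6=2)
step 3: fire T1:  (p0=3, p1=3, p2=4, p3=1, p4=3, p5=1, p6=2) → (p0=4, p1=3, p2=3, p3=1, p4=4, p5=2, p6=2)
step 4: fire T3:  (p0=4, p1=3, p2=3, p3=1, p4=4, p5=2, p6=2) → (p0=3, p1=3, p2=3, p3=1, p4=2, p5=2, p6=1)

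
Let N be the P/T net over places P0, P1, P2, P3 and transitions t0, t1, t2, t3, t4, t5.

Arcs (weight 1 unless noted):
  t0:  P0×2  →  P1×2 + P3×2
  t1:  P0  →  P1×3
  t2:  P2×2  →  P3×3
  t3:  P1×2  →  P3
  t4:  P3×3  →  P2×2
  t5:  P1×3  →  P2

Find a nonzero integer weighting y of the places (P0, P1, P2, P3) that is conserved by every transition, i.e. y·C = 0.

y = (P0:3, P1:1, P2:3, P3:2)

Incidence matrix C (rows=places, cols=transitions):
       t0   t1   t2   t3   t4   t5
   P0  -2   -1    0    0    0    0
   P1   2    3    0   -2    0   -3
   P2   0    0   -2    0    2    1
   P3   2    0    3    1   -3    0

Candidate y = [3, 1, 3, 2]; check y·C column-wise:
  col t0: 3·-2 + 1·2 + 3·0 + 2·2 = 0
  col t1: 3·-1 + 1·3 + 3·0 + 2·0 = 0
  col t2: 3·0 + 1·0 + 3·-2 + 2·3 = 0
  col t3: 3·0 + 1·-2 + 3·0 + 2·1 = 0
  col t4: 3·0 + 1·0 + 3·2 + 2·-3 = 0
  col t5: 3·0 + 1·-3 + 3·1 + 2·0 = 0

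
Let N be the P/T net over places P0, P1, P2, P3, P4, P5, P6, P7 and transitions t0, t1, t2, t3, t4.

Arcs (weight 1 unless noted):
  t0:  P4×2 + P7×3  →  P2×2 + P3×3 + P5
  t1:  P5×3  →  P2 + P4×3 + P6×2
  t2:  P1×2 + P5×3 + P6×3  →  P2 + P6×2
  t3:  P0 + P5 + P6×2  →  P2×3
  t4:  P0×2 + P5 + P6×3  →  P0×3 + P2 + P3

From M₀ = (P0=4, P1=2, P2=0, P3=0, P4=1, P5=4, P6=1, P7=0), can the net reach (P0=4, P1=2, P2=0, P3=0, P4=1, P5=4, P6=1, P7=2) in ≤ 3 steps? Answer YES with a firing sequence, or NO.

depth 0: 1 marking
depth 1: 2 markings reached so far
depth 2: 4 markings reached so far
depth 3: 4 markings reached so far
(frontier empty at depth 3; search complete)
target is not among the 4 markings reachable within 3 steps

NO — not reachable within 3 firings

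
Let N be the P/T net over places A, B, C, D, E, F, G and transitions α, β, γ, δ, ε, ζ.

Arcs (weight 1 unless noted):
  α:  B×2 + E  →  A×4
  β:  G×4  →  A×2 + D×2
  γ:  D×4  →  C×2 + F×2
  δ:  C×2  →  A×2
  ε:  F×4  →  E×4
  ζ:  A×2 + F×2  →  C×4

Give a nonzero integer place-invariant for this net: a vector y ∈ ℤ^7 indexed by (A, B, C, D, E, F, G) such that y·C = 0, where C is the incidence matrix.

Incidence matrix C (rows=places, cols=transitions):
        α    β    γ    δ    ε    ζ
    A   4    2    0    2    0   -2
    B  -2    0    0    0    0    0
    C   0    0    2   -2    0    4
    D   0    2   -4    0    0    0
    E  -1    0    0    0    4    0
    F   0    0    2    0   -4   -2
    G   0   -4    0    0    0    0

Candidate y = [2, 3, 2, 2, 2, 2, 2]; check y·C column-wise:
  col α: 2·4 + 3·-2 + 2·0 + 2·0 + 2·-1 + 2·0 + 2·0 = 0
  col β: 2·2 + 3·0 + 2·0 + 2·2 + 2·0 + 2·0 + 2·-4 = 0
  col γ: 2·0 + 3·0 + 2·2 + 2·-4 + 2·0 + 2·2 + 2·0 = 0
  col δ: 2·2 + 3·0 + 2·-2 + 2·0 + 2·0 + 2·0 + 2·0 = 0
  col ε: 2·0 + 3·0 + 2·0 + 2·0 + 2·4 + 2·-4 + 2·0 = 0
  col ζ: 2·-2 + 3·0 + 2·4 + 2·0 + 2·0 + 2·-2 + 2·0 = 0

y = (A:2, B:3, C:2, D:2, E:2, F:2, G:2)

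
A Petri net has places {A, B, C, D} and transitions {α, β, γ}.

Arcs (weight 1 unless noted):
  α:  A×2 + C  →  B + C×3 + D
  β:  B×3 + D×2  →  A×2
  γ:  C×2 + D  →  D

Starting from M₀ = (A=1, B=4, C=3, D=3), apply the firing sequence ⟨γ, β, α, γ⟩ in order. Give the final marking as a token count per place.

step 1: fire γ:  (A=1, B=4, C=3, D=3) → (A=1, B=4, C=1, D=3)
step 2: fire β:  (A=1, B=4, C=1, D=3) → (A=3, B=1, C=1, D=1)
step 3: fire α:  (A=3, B=1, C=1, D=1) → (A=1, B=2, C=3, D=2)
step 4: fire γ:  (A=1, B=2, C=3, D=2) → (A=1, B=2, C=1, D=2)

(A=1, B=2, C=1, D=2)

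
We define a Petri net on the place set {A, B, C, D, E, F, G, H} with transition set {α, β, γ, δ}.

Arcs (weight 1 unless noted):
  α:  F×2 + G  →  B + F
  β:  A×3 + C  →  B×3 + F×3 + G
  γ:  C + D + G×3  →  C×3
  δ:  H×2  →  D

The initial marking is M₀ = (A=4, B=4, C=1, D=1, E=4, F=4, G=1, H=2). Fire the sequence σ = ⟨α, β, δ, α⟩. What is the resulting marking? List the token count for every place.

step 1: fire α:  (A=4, B=4, C=1, D=1, E=4, F=4, G=1, H=2) → (A=4, B=5, C=1, D=1, E=4, F=3, G=0, H=2)
step 2: fire β:  (A=4, B=5, C=1, D=1, E=4, F=3, G=0, H=2) → (A=1, B=8, C=0, D=1, E=4, F=6, G=1, H=2)
step 3: fire δ:  (A=1, B=8, C=0, D=1, E=4, F=6, G=1, H=2) → (A=1, B=8, C=0, D=2, E=4, F=6, G=1, H=0)
step 4: fire α:  (A=1, B=8, C=0, D=2, E=4, F=6, G=1, H=0) → (A=1, B=9, C=0, D=2, E=4, F=5, G=0, H=0)

(A=1, B=9, C=0, D=2, E=4, F=5, G=0, H=0)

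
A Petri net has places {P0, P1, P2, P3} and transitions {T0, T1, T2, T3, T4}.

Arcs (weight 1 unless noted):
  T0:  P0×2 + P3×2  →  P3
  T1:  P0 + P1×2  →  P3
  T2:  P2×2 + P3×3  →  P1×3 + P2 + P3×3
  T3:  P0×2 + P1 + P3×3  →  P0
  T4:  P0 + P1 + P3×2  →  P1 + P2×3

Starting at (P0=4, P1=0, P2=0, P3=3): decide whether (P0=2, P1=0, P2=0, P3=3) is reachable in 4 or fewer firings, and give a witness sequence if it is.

NO — not reachable within 4 firings

depth 0: 1 marking
depth 1: 2 markings reached so far
depth 2: 3 markings reached so far
depth 3: 3 markings reached so far
(frontier empty at depth 3; search complete)
target is not among the 3 markings reachable within 4 steps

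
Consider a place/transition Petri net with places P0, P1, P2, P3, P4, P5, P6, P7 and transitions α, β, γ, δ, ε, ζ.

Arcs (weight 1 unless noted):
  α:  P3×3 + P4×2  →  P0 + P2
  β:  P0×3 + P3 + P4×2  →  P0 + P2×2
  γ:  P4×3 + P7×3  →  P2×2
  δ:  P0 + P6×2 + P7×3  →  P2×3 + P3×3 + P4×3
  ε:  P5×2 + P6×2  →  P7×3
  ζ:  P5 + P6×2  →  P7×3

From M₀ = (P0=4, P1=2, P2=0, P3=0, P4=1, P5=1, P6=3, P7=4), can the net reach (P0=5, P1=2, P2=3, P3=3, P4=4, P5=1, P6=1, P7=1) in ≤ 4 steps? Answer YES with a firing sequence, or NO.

NO — not reachable within 4 firings

depth 0: 1 marking
depth 1: 3 markings reached so far
depth 2: 5 markings reached so far
depth 3: 5 markings reached so far
(frontier empty at depth 3; search complete)
target is not among the 5 markings reachable within 4 steps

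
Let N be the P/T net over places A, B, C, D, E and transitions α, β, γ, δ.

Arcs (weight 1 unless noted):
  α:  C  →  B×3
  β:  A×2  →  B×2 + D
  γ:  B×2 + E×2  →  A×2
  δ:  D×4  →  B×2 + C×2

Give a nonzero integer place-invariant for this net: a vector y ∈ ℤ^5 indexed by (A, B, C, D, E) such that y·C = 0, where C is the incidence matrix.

y = (A:2, B:1, C:3, D:2, E:1)

Incidence matrix C (rows=places, cols=transitions):
        α    β    γ    δ
    A   0   -2    2    0
    B   3    2   -2    2
    C  -1    0    0    2
    D   0    1    0   -4
    E   0    0   -2    0

Candidate y = [2, 1, 3, 2, 1]; check y·C column-wise:
  col α: 2·0 + 1·3 + 3·-1 + 2·0 + 1·0 = 0
  col β: 2·-2 + 1·2 + 3·0 + 2·1 + 1·0 = 0
  col γ: 2·2 + 1·-2 + 3·0 + 2·0 + 1·-2 = 0
  col δ: 2·0 + 1·2 + 3·2 + 2·-4 + 1·0 = 0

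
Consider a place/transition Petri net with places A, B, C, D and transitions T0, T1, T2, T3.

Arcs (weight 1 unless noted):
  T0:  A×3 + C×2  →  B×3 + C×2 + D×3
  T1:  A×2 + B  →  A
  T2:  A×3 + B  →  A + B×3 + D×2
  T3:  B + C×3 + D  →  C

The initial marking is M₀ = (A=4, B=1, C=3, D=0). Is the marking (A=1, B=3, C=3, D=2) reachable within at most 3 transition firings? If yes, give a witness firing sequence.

NO — not reachable within 3 firings

depth 0: 1 marking
depth 1: 4 markings reached so far
depth 2: 8 markings reached so far
depth 3: 10 markings reached so far
target is not among the 10 markings reachable within 3 steps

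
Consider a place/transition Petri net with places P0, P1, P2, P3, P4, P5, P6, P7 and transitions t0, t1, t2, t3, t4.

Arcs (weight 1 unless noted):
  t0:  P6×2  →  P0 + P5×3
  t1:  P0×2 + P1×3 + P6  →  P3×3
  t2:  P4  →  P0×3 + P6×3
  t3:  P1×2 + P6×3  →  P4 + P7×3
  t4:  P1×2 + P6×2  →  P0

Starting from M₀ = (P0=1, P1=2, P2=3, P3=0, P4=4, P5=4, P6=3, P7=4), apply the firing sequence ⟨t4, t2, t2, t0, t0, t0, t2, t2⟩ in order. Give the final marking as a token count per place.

step 1: fire t4:  (P0=1, P1=2, P2=3, P3=0, P4=4, P5=4, P6=3, P7=4) → (P0=2, P1=0, P2=3, P3=0, P4=4, P5=4, P6=1, P7=4)
step 2: fire t2:  (P0=2, P1=0, P2=3, P3=0, P4=4, P5=4, P6=1, P7=4) → (P0=5, P1=0, P2=3, P3=0, P4=3, P5=4, P6=4, P7=4)
step 3: fire t2:  (P0=5, P1=0, P2=3, P3=0, P4=3, P5=4, P6=4, P7=4) → (P0=8, P1=0, P2=3, P3=0, P4=2, P5=4, P6=7, P7=4)
step 4: fire t0:  (P0=8, P1=0, P2=3, P3=0, P4=2, P5=4, P6=7, P7=4) → (P0=9, P1=0, P2=3, P3=0, P4=2, P5=7, P6=5, P7=4)
step 5: fire t0:  (P0=9, P1=0, P2=3, P3=0, P4=2, P5=7, P6=5, P7=4) → (P0=10, P1=0, P2=3, P3=0, P4=2, P5=10, P6=3, P7=4)
step 6: fire t0:  (P0=10, P1=0, P2=3, P3=0, P4=2, P5=10, P6=3, P7=4) → (P0=11, P1=0, P2=3, P3=0, P4=2, P5=13, P6=1, P7=4)
step 7: fire t2:  (P0=11, P1=0, P2=3, P3=0, P4=2, P5=13, P6=1, P7=4) → (P0=14, P1=0, P2=3, P3=0, P4=1, P5=13, P6=4, P7=4)
step 8: fire t2:  (P0=14, P1=0, P2=3, P3=0, P4=1, P5=13, P6=4, P7=4) → (P0=17, P1=0, P2=3, P3=0, P4=0, P5=13, P6=7, P7=4)

(P0=17, P1=0, P2=3, P3=0, P4=0, P5=13, P6=7, P7=4)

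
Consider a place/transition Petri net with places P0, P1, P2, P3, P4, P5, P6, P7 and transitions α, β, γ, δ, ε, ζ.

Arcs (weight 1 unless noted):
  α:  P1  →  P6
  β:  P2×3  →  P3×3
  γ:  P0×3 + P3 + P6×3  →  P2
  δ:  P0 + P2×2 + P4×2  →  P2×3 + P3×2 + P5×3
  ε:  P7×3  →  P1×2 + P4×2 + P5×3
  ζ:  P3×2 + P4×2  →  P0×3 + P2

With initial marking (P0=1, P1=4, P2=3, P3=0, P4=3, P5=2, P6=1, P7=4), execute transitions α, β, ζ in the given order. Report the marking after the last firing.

(P0=4, P1=3, P2=1, P3=1, P4=1, P5=2, P6=2, P7=4)

step 1: fire α:  (P0=1, P1=4, P2=3, P3=0, P4=3, P5=2, P6=1, P7=4) → (P0=1, P1=3, P2=3, P3=0, P4=3, P5=2, P6=2, P7=4)
step 2: fire β:  (P0=1, P1=3, P2=3, P3=0, P4=3, P5=2, P6=2, P7=4) → (P0=1, P1=3, P2=0, P3=3, P4=3, P5=2, P6=2, P7=4)
step 3: fire ζ:  (P0=1, P1=3, P2=0, P3=3, P4=3, P5=2, P6=2, P7=4) → (P0=4, P1=3, P2=1, P3=1, P4=1, P5=2, P6=2, P7=4)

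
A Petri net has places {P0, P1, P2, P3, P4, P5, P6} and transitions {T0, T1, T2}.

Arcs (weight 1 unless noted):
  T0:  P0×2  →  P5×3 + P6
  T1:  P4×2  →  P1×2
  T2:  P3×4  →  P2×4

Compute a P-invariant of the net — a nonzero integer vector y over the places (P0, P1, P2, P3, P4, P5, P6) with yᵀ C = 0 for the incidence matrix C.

y = (P0:0, P1:0, P2:1, P3:1, P4:0, P5:0, P6:0)

Incidence matrix C (rows=places, cols=transitions):
       T0   T1   T2
   P0  -2    0    0
   P1   0    2    0
   P2   0    0    4
   P3   0    0   -4
   P4   0   -2    0
   P5   3    0    0
   P6   1    0    0

Candidate y = [0, 0, 1, 1, 0, 0, 0]; check y·C column-wise:
  col T0: 0·-2 + 1·0 + 1·0 + 0·3 + 0·1 = 0
  col T1: 0·2 + 1·0 + 1·0 + 0·-2 = 0
  col T2: 1·4 + 1·-4 = 0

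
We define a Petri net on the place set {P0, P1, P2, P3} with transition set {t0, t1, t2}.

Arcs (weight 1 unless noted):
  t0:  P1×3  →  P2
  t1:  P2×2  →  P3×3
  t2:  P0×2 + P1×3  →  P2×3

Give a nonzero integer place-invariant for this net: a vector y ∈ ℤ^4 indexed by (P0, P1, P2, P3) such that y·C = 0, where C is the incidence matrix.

Incidence matrix C (rows=places, cols=transitions):
       t0   t1   t2
   P0   0    0   -2
   P1  -3    0   -3
   P2   1   -2    3
   P3   0    3    0

Candidate y = [3, 1, 3, 2]; check y·C column-wise:
  col t0: 3·0 + 1·-3 + 3·1 + 2·0 = 0
  col t1: 3·0 + 1·0 + 3·-2 + 2·3 = 0
  col t2: 3·-2 + 1·-3 + 3·3 + 2·0 = 0

y = (P0:3, P1:1, P2:3, P3:2)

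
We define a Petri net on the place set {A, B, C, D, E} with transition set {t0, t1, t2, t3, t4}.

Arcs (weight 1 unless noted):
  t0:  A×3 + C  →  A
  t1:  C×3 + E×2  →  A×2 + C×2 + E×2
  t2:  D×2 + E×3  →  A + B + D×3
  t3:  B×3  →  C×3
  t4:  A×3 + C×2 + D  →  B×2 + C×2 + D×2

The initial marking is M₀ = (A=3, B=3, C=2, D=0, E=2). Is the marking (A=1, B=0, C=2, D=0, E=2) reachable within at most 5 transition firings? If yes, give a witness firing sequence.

step 1: fire t0:  (A=3, B=3, C=2, D=0, E=2) → (A=1, B=3, C=1, D=0, E=2)
step 2: fire t3:  (A=1, B=3, C=1, D=0, E=2) → (A=1, B=0, C=4, D=0, E=2)
step 3: fire t1:  (A=1, B=0, C=4, D=0, E=2) → (A=3, B=0, C=3, D=0, E=2)
step 4: fire t0:  (A=3, B=0, C=3, D=0, E=2) → (A=1, B=0, C=2, D=0, E=2)

YES — reachable via ⟨t0, t3, t1, t0⟩ (4 firings)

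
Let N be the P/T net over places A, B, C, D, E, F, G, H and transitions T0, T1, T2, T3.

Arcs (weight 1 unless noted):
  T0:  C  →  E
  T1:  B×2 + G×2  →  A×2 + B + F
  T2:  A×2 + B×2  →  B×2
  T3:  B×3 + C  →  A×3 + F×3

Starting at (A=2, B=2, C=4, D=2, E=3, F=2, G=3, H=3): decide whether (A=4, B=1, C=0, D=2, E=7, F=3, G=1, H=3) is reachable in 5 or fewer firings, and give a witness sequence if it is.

step 1: fire T0:  (A=2, B=2, C=4, D=2, E=3, F=2, G=3, H=3) → (A=2, B=2, C=3, D=2, E=4, F=2, G=3, H=3)
step 2: fire T0:  (A=2, B=2, C=3, D=2, E=4, F=2, G=3, H=3) → (A=2, B=2, C=2, D=2, E=5, F=2, G=3, H=3)
step 3: fire T0:  (A=2, B=2, C=2, D=2, E=5, F=2, G=3, H=3) → (A=2, B=2, C=1, D=2, E=6, F=2, G=3, H=3)
step 4: fire T0:  (A=2, B=2, C=1, D=2, E=6, F=2, G=3, H=3) → (A=2, B=2, C=0, D=2, E=7, F=2, G=3, H=3)
step 5: fire T1:  (A=2, B=2, C=0, D=2, E=7, F=2, G=3, H=3) → (A=4, B=1, C=0, D=2, E=7, F=3, G=1, H=3)

YES — reachable via ⟨T0, T0, T0, T0, T1⟩ (5 firings)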